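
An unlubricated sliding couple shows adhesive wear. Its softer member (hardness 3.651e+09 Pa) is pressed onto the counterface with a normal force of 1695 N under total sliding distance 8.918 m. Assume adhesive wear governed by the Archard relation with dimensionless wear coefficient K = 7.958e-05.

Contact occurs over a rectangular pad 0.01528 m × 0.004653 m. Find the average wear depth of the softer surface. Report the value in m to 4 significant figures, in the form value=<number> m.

Intermediates are shown rounded. Each operation holds exact precision; one last rounding: four significant figures.
Contact area A = 0.01528 m × 0.004653 m = 7.110e-05 m².
Collected in SI base units: W = 1695 N, H = 3.651e+09 Pa, K = 7.958e-05.
The Archard volume V = K·W·L/H = 7.958e-05 · 1695 · 8.918 / 3.651e+09 = 3.295e-10 m³.
Depth of wear h = V/A = 3.295e-10 / 7.110e-05 = 4.634e-06 m.

value=4.634e-06 m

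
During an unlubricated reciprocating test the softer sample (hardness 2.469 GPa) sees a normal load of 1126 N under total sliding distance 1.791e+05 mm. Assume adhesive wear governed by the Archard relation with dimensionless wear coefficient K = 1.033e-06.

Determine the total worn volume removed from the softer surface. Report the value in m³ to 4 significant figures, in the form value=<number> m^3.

value=8.437e-11 m^3

Quoted intermediates are rounded, and all arithmetic runs at exact precision. Rounded once at the end, at four significant figures.
Convert: Distance covered L = 1.791e+05 mm = 179.1 m.
Convert: Hardness H = 2.469 GPa = 2.469e+09 Pa.
As SI base values: W = 1126 N, H = 2.469e+09 Pa, K = 1.033e-06.
Apply Archard: V = K·W·L/H = 1.033e-06 · 1126 · 179.1 / 2.469e+09 = 8.437e-11 m³.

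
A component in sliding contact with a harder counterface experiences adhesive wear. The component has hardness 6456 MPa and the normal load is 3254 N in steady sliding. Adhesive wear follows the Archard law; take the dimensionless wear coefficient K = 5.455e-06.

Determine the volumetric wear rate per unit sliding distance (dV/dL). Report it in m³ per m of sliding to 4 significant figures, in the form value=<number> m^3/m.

Each operation carries exact precision, and the intermediates are printed rounded, and rounded once at the end, at 4 significant digits.
Hardness H = 6456 MPa = 6.456e+09 Pa.
As SI base values: W = 3254 N, H = 6.456e+09 Pa, K = 5.455e-06.
Wear rate dV/dL = K·W/H (independent of L): 5.455e-06 · 3254 / 6.456e+09 = 2.749e-12 m³/m.

value=2.749e-12 m^3/m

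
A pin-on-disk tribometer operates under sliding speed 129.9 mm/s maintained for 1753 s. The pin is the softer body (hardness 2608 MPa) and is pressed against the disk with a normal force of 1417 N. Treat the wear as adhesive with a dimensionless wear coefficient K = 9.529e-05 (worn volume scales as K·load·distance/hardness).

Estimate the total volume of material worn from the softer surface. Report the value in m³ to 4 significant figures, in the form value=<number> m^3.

Intermediate values are printed rounded; every step carries exact precision. Rounded just once to four significant figures.
Convert: Sliding speed v = 129.9 mm/s = 0.1299 m/s. Sliding distance L = v·t = 0.1299 m/s × 1753 s = 227.7 m.
Convert: Hardness H = 2608 MPa = 2.608e+09 Pa.
SI base units throughout: W = 1417 N, H = 2.608e+09 Pa, K = 9.529e-05.
Archard relation: V = K·W·L/H = 9.529e-05 · 1417 · 227.7 / 2.608e+09 = 1.179e-08 m³.

value=1.179e-08 m^3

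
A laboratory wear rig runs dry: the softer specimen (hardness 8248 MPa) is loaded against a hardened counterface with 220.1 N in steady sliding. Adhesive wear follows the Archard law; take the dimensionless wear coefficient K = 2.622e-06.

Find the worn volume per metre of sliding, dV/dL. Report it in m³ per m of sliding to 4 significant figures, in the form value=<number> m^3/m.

value=6.997e-14 m^3/m

Intermediate values are shown rounded; all working math holds full precision, and one final rounding, at four significant figures.
Hardness H = 8248 MPa = 8.248e+09 Pa.
In SI base units: W = 220.1 N, H = 8.248e+09 Pa, K = 2.622e-06.
Volumetric rate dV/dL = K·W/H: 2.622e-06 · 220.1 / 8.248e+09 = 6.997e-14 m³/m.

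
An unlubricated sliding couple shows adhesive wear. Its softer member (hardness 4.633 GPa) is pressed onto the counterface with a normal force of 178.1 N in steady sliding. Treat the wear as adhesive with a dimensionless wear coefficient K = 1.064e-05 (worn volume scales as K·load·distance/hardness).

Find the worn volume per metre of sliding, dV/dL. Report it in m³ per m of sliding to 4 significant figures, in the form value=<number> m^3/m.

Intermediate values are shown rounded. The algebra runs at exact precision — a single final rounding to 4 significant digits.
Convert: Hardness H = 4.633 GPa = 4.633e+09 Pa.
Restated in SI base units: W = 178.1 N, H = 4.633e+09 Pa, K = 1.064e-05.
Rate of wear dV/dL = K·W/H — distance-free: 1.064e-05 · 178.1 / 4.633e+09 = 4.090e-13 m³/m.

value=4.090e-13 m^3/m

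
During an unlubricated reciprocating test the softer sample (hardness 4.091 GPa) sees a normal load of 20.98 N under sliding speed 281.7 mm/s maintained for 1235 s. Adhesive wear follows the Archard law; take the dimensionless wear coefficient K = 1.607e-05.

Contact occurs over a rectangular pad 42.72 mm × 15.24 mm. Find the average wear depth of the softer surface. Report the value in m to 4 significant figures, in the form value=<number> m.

value=4.404e-08 m

Displayed values are rounded; all working math keeps exact precision. Rounded just once, at four significant digits.
Sliding speed v = 281.7 mm/s = 0.2817 m/s. Sliding distance L = v·t = 0.2817 m/s × 1235 s = 347.9 m.
Hardness H = 4.091 GPa = 4.091e+09 Pa.
Pad sides 42.72 mm × 15.24 mm = 0.04272 m × 0.01524 m. Contact area A = 0.04272 m × 0.01524 m = 6.511e-04 m².
As SI base values: W = 20.98 N, H = 4.091e+09 Pa, K = 1.607e-05.
Archard relation: V = K·W·L/H = 1.607e-05 · 20.98 · 347.9 / 4.091e+09 = 2.867e-11 m³.
Depth of wear h = V/A = 2.867e-11 / 6.511e-04 = 4.404e-08 m.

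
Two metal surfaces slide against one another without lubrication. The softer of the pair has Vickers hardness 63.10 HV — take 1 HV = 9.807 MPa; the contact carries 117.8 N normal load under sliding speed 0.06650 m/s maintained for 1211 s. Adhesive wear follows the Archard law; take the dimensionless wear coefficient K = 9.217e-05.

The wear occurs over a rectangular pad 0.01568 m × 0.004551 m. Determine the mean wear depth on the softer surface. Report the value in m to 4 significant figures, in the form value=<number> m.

Displayed values are rounded, and the algebra runs at full float precision; one final rounding, at four significant figures.
Convert: Distance covered L = v·t = 0.06650 m/s × 1211 s = 80.53 m.
Convert: Hardness H = 63.10 HV × 9.807 MPa/HV = 618.8 MPa = 6.188e+08 Pa.
Convert: Contact area A = 0.01568 m × 0.004551 m = 7.136e-05 m².
Expressed in SI base units: W = 117.8 N, H = 6.188e+08 Pa, K = 9.217e-05.
Wear volume V = K·W·L/H = 9.217e-05 · 117.8 · 80.53 / 6.188e+08 = 1.413e-09 m³.
Average depth h = V/A = 1.413e-09 / 7.136e-05 = 1.980e-05 m.

value=1.980e-05 m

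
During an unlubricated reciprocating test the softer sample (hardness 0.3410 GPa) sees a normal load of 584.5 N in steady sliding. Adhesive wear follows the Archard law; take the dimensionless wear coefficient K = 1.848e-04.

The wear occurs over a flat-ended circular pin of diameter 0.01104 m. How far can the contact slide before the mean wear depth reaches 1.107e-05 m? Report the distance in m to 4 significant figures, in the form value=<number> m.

value=3.345 m

The computation carries exact precision — the intermediates are displayed rounded; one final rounding: four significant figures.
Convert: Hardness H = 0.3410 GPa = 3.410e+08 Pa.
Convert: Contact area A = π·d²/4 = π·(0.01104 m)²/4 = 9.573e-05 m².
As SI base values: W = 584.5 N, H = 3.410e+08 Pa, K = 1.848e-04.
Wearable volume V_lim = h_lim·A = 1.107e-05 · 9.573e-05 = 1.060e-09 m³.
So the life L = V_lim·H/(K·W) = 1.060e-09 · 3.410e+08 / (1.848e-04 · 584.5) = 3.345 m.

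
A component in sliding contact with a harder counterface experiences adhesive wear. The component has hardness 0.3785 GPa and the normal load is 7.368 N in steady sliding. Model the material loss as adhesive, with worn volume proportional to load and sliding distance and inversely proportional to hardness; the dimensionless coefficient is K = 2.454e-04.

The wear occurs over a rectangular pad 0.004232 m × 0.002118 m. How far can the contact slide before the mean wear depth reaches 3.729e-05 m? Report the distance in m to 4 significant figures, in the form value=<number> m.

Intermediate values appear rounded, and all arithmetic holds full float precision; one final rounding: four significant digits.
Convert: Hardness H = 0.3785 GPa = 3.785e+08 Pa.
Convert: Contact area A = 0.004232 m × 0.002118 m = 8.963e-06 m².
Collected in SI base units: W = 7.368 N, H = 3.785e+08 Pa, K = 2.454e-04.
Limit volume V_lim = h_lim·A = 3.729e-05 · 8.963e-06 = 3.342e-10 m³.
Life L = V_lim·H/(K·W) = 3.342e-10 · 3.785e+08 / (2.454e-04 · 7.368) = 69.97 m.

value=69.97 m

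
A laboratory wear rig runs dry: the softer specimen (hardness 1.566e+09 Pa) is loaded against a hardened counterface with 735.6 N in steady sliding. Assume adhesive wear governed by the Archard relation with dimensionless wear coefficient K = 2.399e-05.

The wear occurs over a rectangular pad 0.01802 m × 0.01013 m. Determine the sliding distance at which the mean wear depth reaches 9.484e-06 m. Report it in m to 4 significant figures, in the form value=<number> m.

value=153.6 m

Intermediates appear rounded, and the computation carries full float precision — rounded just once to 4 significant figures.
Convert: Contact area A = 0.01802 m × 0.01013 m = 1.825e-04 m².
As SI base values: W = 735.6 N, H = 1.566e+09 Pa, K = 2.399e-05.
Limit volume V_lim = h_lim·A = 9.484e-06 · 1.825e-04 = 1.731e-09 m³.
Sliding life L = V_lim·H/(K·W) = 1.731e-09 · 1.566e+09 / (2.399e-05 · 735.6) = 153.6 m.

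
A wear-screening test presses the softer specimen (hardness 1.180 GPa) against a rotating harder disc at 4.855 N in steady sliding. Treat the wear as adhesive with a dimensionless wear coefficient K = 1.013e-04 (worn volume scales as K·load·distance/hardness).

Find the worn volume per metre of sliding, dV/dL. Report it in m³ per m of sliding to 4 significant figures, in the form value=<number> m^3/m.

Printed values are rounded — the algebra maintains full precision — a single final rounding: 4 significant digits.
Convert: Hardness H = 1.180 GPa = 1.180e+09 Pa.
Restated in SI base units: W = 4.855 N, H = 1.180e+09 Pa, K = 1.013e-04.
The wear rate dV/dL = K·W/H (independent of L): 1.013e-04 · 4.855 / 1.180e+09 = 4.168e-13 m³/m.

value=4.168e-13 m^3/m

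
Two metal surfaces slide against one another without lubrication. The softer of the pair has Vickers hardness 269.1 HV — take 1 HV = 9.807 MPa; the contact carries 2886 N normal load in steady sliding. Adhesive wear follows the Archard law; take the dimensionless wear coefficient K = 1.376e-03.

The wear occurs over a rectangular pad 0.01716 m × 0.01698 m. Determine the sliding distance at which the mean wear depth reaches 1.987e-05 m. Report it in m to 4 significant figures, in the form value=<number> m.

value=3.848 m

The computation holds full float precision; intermediate values appear rounded, and one final rounding to four significant digits.
Convert: Hardness H = 269.1 HV × 9.807 MPa/HV = 2639 MPa = 2.639e+09 Pa.
Convert: Contact area A = 0.01716 m × 0.01698 m = 2.914e-04 m².
Working in SI base units: W = 2886 N, H = 2.639e+09 Pa, K = 1.376e-03.
Allowed volume V_lim = h_lim·A = 1.987e-05 · 2.914e-04 = 5.790e-09 m³.
So the life L = V_lim·H/(K·W) = 5.790e-09 · 2.639e+09 / (1.376e-03 · 2886) = 3.848 m.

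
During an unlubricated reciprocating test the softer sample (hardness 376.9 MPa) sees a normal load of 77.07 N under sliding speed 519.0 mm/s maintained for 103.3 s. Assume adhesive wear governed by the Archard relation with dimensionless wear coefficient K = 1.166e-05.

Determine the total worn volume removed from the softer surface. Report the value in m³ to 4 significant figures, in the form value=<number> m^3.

Printed values are rounded — the computation maintains full float precision. Rounded once at the end, at 4 significant figures.
Convert: Sliding speed v = 519.0 mm/s = 0.5190 m/s. Distance covered L = v·t = 0.5190 m/s × 103.3 s = 53.61 m.
Convert: Hardness H = 376.9 MPa = 3.769e+08 Pa.
Working in SI base units: W = 77.07 N, H = 3.769e+08 Pa, K = 1.166e-05.
By Archard's law, V = K·W·L/H = 1.166e-05 · 77.07 · 53.61 / 3.769e+08 = 1.278e-10 m³.

value=1.278e-10 m^3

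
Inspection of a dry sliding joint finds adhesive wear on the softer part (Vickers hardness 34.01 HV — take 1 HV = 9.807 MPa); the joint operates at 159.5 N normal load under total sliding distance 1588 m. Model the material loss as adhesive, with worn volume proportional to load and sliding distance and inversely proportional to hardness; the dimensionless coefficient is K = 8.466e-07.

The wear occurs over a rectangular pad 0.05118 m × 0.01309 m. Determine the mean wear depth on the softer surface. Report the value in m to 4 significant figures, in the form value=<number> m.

Every step maintains exact precision. Intermediate values appear rounded — a lone final rounding: 4 significant figures.
Convert: Hardness H = 34.01 HV × 9.807 MPa/HV = 333.5 MPa = 3.335e+08 Pa.
Convert: Contact area A = 0.05118 m × 0.01309 m = 6.699e-04 m².
Expressed in SI base units: W = 159.5 N, H = 3.335e+08 Pa, K = 8.466e-07.
Worn volume V = K·W·L/H = 8.466e-07 · 159.5 · 1588 / 3.335e+08 = 6.429e-10 m³.
Mean wear depth h = V/A = 6.429e-10 / 6.699e-04 = 9.596e-07 m.

value=9.596e-07 m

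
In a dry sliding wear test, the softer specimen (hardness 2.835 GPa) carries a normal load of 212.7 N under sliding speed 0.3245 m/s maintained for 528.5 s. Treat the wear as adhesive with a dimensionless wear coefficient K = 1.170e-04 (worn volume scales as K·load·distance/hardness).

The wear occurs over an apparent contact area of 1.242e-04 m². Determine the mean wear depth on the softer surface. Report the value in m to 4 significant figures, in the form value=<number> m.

value=1.212e-05 m

Intermediates are printed rounded, and all arithmetic runs at exact precision, and a single final rounding to 4 significant figures.
Convert: The distance L = v·t = 0.3245 m/s × 528.5 s = 171.5 m.
Convert: Hardness H = 2.835 GPa = 2.835e+09 Pa.
As SI base values: W = 212.7 N, H = 2.835e+09 Pa, K = 1.170e-04.
Archard volume V = K·W·L/H = 1.170e-04 · 212.7 · 171.5 / 2.835e+09 = 1.505e-09 m³.
Depth of wear h = V/A = 1.505e-09 / 1.242e-04 = 1.212e-05 m.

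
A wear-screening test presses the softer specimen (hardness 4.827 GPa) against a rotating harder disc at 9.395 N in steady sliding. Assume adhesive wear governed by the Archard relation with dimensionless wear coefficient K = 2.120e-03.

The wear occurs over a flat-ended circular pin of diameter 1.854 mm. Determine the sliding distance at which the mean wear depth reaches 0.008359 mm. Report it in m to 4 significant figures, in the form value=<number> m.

value=5.469 m

Each operation carries exact precision. Displayed values are rounded, and a lone final rounding, at 4 significant digits.
Convert: Hardness H = 4.827 GPa = 4.827e+09 Pa.
Convert: Pin diameter d = 1.854 mm = 0.001854 m. Contact area A = π·d²/4 = π·(0.001854 m)²/4 = 2.700e-06 m².
Convert: Depth limit h_lim = 0.008359 mm = 8.359e-06 m.
In SI base units, W = 9.395 N, H = 4.827e+09 Pa, K = 2.120e-03.
Volume at the limit: V_lim = h_lim·A = 8.359e-06 · 2.700e-06 = 2.257e-11 m³.
Life L = V_lim·H/(K·W) = 2.257e-11 · 4.827e+09 / (2.120e-03 · 9.395) = 5.469 m.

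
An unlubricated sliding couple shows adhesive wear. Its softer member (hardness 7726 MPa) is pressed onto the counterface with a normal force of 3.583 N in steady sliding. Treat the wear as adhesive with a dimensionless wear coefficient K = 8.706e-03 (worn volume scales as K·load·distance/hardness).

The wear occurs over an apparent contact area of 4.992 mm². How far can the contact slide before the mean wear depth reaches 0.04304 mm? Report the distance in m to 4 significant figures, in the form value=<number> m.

value=53.22 m

All working math holds full float precision — intermediate values are shown rounded — a single final rounding: four significant digits.
Convert: Hardness H = 7726 MPa = 7.726e+09 Pa.
Convert: Contact area A = 4.992 mm² = 4.992e-06 m².
Convert: Depth limit h_lim = 0.04304 mm = 4.304e-05 m.
As SI base values: W = 3.583 N, H = 7.726e+09 Pa, K = 8.706e-03.
At the depth limit, V_lim = h_lim·A = 4.304e-05 · 4.992e-06 = 2.149e-10 m³.
Inverting, life L = V_lim·H/(K·W) = 2.149e-10 · 7.726e+09 / (8.706e-03 · 3.583) = 53.22 m.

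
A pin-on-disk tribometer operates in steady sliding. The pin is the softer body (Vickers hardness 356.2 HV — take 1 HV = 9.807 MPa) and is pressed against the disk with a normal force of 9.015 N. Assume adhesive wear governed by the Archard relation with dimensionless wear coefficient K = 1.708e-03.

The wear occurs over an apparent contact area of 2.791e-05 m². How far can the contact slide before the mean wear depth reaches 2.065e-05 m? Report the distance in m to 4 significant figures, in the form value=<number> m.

value=130.8 m

All arithmetic maintains exact precision, and intermediate values are displayed rounded, and rounded once at the end to 4 significant digits.
Hardness H = 356.2 HV × 9.807 MPa/HV = 3493 MPa = 3.493e+09 Pa.
In SI base units: W = 9.015 N, H = 3.493e+09 Pa, K = 1.708e-03.
Permissible volume V_lim = h_lim·A = 2.065e-05 · 2.791e-05 = 5.763e-10 m³.
Life L = V_lim·H/(K·W) = 5.763e-10 · 3.493e+09 / (1.708e-03 · 9.015) = 130.8 m.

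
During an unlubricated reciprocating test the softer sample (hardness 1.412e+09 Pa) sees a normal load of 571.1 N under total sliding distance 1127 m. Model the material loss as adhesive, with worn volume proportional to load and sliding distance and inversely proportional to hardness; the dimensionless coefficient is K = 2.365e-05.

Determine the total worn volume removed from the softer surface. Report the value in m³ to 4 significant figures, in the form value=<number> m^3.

Intermediate values are printed rounded, and the algebra keeps exact precision, and rounded once at the end to 4 significant figures.
In SI base units, W = 571.1 N, H = 1.412e+09 Pa, K = 2.365e-05.
Archard volume V = K·W·L/H = 2.365e-05 · 571.1 · 1127 / 1.412e+09 = 1.078e-08 m³.

value=1.078e-08 m^3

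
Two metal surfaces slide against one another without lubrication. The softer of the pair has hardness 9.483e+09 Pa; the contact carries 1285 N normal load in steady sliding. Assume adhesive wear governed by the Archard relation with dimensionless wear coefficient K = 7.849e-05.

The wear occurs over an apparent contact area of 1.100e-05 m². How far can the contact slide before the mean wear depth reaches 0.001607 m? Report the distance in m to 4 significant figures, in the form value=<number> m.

value=1662 m

Each operation keeps full float precision — intermediates are printed rounded; one last rounding to 4 significant digits.
In SI base units: W = 1285 N, H = 9.483e+09 Pa, K = 7.849e-05.
Allowed volume V_lim = h_lim·A = 0.001607 · 1.100e-05 = 1.768e-08 m³.
Inverting, life L = V_lim·H/(K·W) = 1.768e-08 · 9.483e+09 / (7.849e-05 · 1285) = 1662 m.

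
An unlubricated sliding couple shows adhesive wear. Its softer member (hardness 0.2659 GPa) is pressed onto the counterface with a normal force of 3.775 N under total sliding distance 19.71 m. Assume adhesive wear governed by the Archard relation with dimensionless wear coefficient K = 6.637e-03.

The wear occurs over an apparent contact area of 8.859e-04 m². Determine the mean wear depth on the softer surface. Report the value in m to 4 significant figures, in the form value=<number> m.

Intermediates appear rounded, and the algebra holds full precision, and a single final rounding, at 4 significant digits.
Convert: Hardness H = 0.2659 GPa = 2.659e+08 Pa.
SI base units throughout: W = 3.775 N, H = 2.659e+08 Pa, K = 6.637e-03.
The Archard volume V = K·W·L/H = 6.637e-03 · 3.775 · 19.71 / 2.659e+08 = 1.857e-09 m³.
Depth h = V/A = 1.857e-09 / 8.859e-04 = 2.096e-06 m.

value=2.096e-06 m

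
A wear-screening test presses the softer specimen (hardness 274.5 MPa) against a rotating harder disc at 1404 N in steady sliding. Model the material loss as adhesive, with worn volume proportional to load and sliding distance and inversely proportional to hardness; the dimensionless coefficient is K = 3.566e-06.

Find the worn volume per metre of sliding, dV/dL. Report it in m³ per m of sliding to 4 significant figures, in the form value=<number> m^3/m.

Every step runs at full float precision. Intermediate values are displayed rounded. Rounded once at the end: 4 significant digits.
Convert: Hardness H = 274.5 MPa = 2.745e+08 Pa.
In SI base units, W = 1404 N, H = 2.745e+08 Pa, K = 3.566e-06.
Sliding wear rate dV/dL = K·W/H (independent of L): 3.566e-06 · 1404 / 2.745e+08 = 1.824e-11 m³/m.

value=1.824e-11 m^3/m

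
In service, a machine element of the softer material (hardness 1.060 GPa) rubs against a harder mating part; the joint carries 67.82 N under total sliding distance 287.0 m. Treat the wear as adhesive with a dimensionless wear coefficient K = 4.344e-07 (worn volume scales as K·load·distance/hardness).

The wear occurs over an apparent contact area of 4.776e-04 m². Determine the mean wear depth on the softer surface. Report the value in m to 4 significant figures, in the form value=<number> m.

All arithmetic maintains full float precision — printed values are rounded, and one last rounding: four significant figures.
Convert: Hardness H = 1.060 GPa = 1.060e+09 Pa.
Working in SI base units: W = 67.82 N, H = 1.060e+09 Pa, K = 4.344e-07.
By Archard's law, V = K·W·L/H = 4.344e-07 · 67.82 · 287.0 / 1.060e+09 = 7.977e-12 m³.
Mean wear depth h = V/A = 7.977e-12 / 4.776e-04 = 1.670e-08 m.

value=1.670e-08 m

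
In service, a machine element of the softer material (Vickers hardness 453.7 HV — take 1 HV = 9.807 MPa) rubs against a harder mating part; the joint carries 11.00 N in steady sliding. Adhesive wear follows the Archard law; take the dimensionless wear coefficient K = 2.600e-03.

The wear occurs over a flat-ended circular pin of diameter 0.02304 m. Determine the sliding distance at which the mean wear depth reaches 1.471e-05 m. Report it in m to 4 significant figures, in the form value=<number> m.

value=954.1 m

Every step maintains exact precision, and the intermediates appear rounded — a single final rounding, at four significant digits.
Hardness H = 453.7 HV × 9.807 MPa/HV = 4449 MPa = 4.449e+09 Pa.
Contact area A = π·d²/4 = π·(0.02304 m)²/4 = 4.169e-04 m².
In SI base units: W = 11.00 N, H = 4.449e+09 Pa, K = 2.600e-03.
Volume at the limit: V_lim = h_lim·A = 1.471e-05 · 4.169e-04 = 6.133e-09 m³.
Life L = V_lim·H/(K·W) = 6.133e-09 · 4.449e+09 / (2.600e-03 · 11.00) = 954.1 m.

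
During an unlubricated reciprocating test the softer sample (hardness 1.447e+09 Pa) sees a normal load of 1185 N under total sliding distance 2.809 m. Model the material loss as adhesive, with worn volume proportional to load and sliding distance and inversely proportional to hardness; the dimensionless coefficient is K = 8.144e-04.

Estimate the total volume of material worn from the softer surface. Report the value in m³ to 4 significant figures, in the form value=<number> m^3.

Each operation keeps full float precision; shown intermediates are rounded; a single final rounding to four significant digits.
In SI base units, W = 1185 N, H = 1.447e+09 Pa, K = 8.144e-04.
Archard relation: V = K·W·L/H = 8.144e-04 · 1185 · 2.809 / 1.447e+09 = 1.873e-09 m³.

value=1.873e-09 m^3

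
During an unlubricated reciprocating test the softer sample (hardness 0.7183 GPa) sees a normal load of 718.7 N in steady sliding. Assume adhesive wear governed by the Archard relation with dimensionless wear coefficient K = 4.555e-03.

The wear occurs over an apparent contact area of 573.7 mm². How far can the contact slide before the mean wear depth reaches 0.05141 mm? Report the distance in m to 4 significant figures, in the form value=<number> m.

Quoted intermediates are rounded, and the computation holds full float precision; one final rounding to four significant figures.
Convert: Hardness H = 0.7183 GPa = 7.183e+08 Pa.
Convert: Contact area A = 573.7 mm² = 5.737e-04 m².
Convert: Depth limit h_lim = 0.05141 mm = 5.141e-05 m.
In SI base units: W = 718.7 N, H = 7.183e+08 Pa, K = 4.555e-03.
At the depth limit, V_lim = h_lim·A = 5.141e-05 · 5.737e-04 = 2.949e-08 m³.
Life L = V_lim·H/(K·W) = 2.949e-08 · 7.183e+08 / (4.555e-03 · 718.7) = 6.471 m.

value=6.471 m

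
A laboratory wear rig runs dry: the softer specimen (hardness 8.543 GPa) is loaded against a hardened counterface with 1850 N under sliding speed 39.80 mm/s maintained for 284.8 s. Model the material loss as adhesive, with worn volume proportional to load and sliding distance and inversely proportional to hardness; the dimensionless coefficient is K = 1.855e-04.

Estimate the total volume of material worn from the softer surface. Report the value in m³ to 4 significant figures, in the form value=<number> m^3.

value=4.553e-10 m^3

The computation carries full float precision, and displayed values are rounded — a single final rounding, at 4 significant figures.
Convert: Sliding speed v = 39.80 mm/s = 0.03980 m/s. Path length L = v·t = 0.03980 m/s × 284.8 s = 11.34 m.
Convert: Hardness H = 8.543 GPa = 8.543e+09 Pa.
Collected in SI base units: W = 1850 N, H = 8.543e+09 Pa, K = 1.855e-04.
Wear volume V = K·W·L/H = 1.855e-04 · 1850 · 11.34 / 8.543e+09 = 4.553e-10 m³.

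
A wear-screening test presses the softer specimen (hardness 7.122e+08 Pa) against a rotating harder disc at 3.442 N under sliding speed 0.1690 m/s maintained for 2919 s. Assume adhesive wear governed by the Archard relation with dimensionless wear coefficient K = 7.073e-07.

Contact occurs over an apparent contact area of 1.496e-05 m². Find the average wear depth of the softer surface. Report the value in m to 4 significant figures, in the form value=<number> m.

value=1.127e-07 m

Each operation holds exact precision — intermediates are printed rounded — one last rounding to four significant figures.
Convert: Distance L = v·t = 0.1690 m/s × 2919 s = 493.3 m.
Expressed in SI base units: W = 3.442 N, H = 7.122e+08 Pa, K = 7.073e-07.
Archard relation: V = K·W·L/H = 7.073e-07 · 3.442 · 493.3 / 7.122e+08 = 1.686e-12 m³.
Wear depth h = V/A = 1.686e-12 / 1.496e-05 = 1.127e-07 m.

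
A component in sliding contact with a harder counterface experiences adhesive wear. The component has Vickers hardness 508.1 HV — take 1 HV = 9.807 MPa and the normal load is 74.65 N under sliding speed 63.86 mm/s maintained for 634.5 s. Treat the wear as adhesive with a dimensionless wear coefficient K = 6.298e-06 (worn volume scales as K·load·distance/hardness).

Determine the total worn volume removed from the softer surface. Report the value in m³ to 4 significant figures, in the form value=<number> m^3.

Shown intermediates are rounded, and all arithmetic carries full precision. Rounded just once: four significant figures.
Convert: Sliding speed v = 63.86 mm/s = 0.06386 m/s. Distance covered L = v·t = 0.06386 m/s × 634.5 s = 40.52 m.
Convert: Hardness H = 508.1 HV × 9.807 MPa/HV = 4983 MPa = 4.983e+09 Pa.
In SI base units: W = 74.65 N, H = 4.983e+09 Pa, K = 6.298e-06.
The Archard volume V = K·W·L/H = 6.298e-06 · 74.65 · 40.52 / 4.983e+09 = 3.823e-12 m³.

value=3.823e-12 m^3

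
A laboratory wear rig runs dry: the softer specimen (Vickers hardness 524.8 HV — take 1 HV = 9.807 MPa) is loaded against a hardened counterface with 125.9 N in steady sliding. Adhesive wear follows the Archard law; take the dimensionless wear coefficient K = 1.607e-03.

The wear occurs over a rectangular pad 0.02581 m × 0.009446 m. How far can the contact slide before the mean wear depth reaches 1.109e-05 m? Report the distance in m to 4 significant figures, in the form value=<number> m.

The algebra maintains full precision, and the intermediates are displayed rounded, and one final rounding, at 4 significant digits.
Convert: Hardness H = 524.8 HV × 9.807 MPa/HV = 5147 MPa = 5.147e+09 Pa.
Convert: Contact area A = 0.02581 m × 0.009446 m = 2.438e-04 m².
As SI base values: W = 125.9 N, H = 5.147e+09 Pa, K = 1.607e-03.
Volume at the limit: V_lim = h_lim·A = 1.109e-05 · 2.438e-04 = 2.704e-09 m³.
Thus life L = V_lim·H/(K·W) = 2.704e-09 · 5.147e+09 / (1.607e-03 · 125.9) = 68.78 m.

value=68.78 m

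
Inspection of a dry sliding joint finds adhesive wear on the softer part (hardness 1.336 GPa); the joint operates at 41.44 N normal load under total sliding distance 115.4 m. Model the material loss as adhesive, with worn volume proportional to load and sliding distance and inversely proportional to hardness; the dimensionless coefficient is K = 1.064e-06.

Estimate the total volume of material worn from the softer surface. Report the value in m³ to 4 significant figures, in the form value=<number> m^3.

value=3.809e-12 m^3

Intermediate values are printed rounded — all working math holds full precision — one last rounding: 4 significant figures.
Convert: Hardness H = 1.336 GPa = 1.336e+09 Pa.
Expressed in SI base units: W = 41.44 N, H = 1.336e+09 Pa, K = 1.064e-06.
Wear volume V = K·W·L/H = 1.064e-06 · 41.44 · 115.4 / 1.336e+09 = 3.809e-12 m³.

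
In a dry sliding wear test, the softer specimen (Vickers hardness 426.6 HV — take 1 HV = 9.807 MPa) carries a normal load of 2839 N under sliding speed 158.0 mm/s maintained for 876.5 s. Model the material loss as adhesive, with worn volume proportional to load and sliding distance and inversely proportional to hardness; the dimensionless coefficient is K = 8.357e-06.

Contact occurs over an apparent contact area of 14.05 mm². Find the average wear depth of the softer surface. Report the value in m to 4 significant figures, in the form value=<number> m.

Intermediate values are shown rounded, and all working math holds full float precision, and one final rounding, at four significant figures.
Sliding speed v = 158.0 mm/s = 0.1580 m/s. Distance covered L = v·t = 0.1580 m/s × 876.5 s = 138.5 m.
Hardness H = 426.6 HV × 9.807 MPa/HV = 4184 MPa = 4.184e+09 Pa.
Contact area A = 14.05 mm² = 1.405e-05 m².
SI base units throughout: W = 2839 N, H = 4.184e+09 Pa, K = 8.357e-06.
The Archard volume V = K·W·L/H = 8.357e-06 · 2839 · 138.5 / 4.184e+09 = 7.854e-10 m³.
Depth h = V/A = 7.854e-10 / 1.405e-05 = 5.590e-05 m.

value=5.590e-05 m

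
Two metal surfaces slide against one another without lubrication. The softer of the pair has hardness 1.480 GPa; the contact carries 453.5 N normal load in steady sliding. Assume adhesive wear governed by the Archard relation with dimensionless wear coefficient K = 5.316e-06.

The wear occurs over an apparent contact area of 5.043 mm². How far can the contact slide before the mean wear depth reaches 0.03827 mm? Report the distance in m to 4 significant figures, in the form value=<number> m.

The computation maintains full precision. The intermediates are shown rounded. Rounded just once, at 4 significant figures.
Hardness H = 1.480 GPa = 1.480e+09 Pa.
Contact area A = 5.043 mm² = 5.043e-06 m².
Depth limit h_lim = 0.03827 mm = 3.827e-05 m.
Collected in SI base units: W = 453.5 N, H = 1.480e+09 Pa, K = 5.316e-06.
Limit volume V_lim = h_lim·A = 3.827e-05 · 5.043e-06 = 1.930e-10 m³.
Inverting, life L = V_lim·H/(K·W) = 1.930e-10 · 1.480e+09 / (5.316e-06 · 453.5) = 118.5 m.

value=118.5 m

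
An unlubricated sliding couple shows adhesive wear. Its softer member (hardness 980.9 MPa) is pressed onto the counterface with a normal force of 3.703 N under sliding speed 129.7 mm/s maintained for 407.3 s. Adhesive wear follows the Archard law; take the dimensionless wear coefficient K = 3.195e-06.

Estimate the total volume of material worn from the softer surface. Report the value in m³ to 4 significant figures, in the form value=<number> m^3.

value=6.372e-13 m^3

The algebra keeps full float precision, and intermediate values are shown rounded, and a single final rounding: 4 significant figures.
Sliding speed v = 129.7 mm/s = 0.1297 m/s. Sliding distance L = v·t = 0.1297 m/s × 407.3 s = 52.83 m.
Hardness H = 980.9 MPa = 9.809e+08 Pa.
Restated in SI base units: W = 3.703 N, H = 9.809e+08 Pa, K = 3.195e-06.
Apply Archard: V = K·W·L/H = 3.195e-06 · 3.703 · 52.83 / 9.809e+08 = 6.372e-13 m³.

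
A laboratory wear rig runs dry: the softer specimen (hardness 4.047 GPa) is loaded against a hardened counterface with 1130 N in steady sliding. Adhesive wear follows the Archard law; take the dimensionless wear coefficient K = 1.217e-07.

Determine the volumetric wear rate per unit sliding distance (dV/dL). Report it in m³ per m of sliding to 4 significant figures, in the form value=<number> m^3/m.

value=3.398e-14 m^3/m

Displayed values are rounded. Each operation holds full precision — one last rounding to 4 significant figures.
Convert: Hardness H = 4.047 GPa = 4.047e+09 Pa.
In SI base units, W = 1130 N, H = 4.047e+09 Pa, K = 1.217e-07.
Volumetric rate dV/dL = K·W/H: 1.217e-07 · 1130 / 4.047e+09 = 3.398e-14 m³/m.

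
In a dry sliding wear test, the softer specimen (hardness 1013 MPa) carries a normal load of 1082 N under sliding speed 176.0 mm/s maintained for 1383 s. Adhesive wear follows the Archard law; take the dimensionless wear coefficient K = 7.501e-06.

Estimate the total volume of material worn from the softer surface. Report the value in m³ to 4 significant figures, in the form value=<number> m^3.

value=1.950e-09 m^3

All working math maintains exact precision, and the intermediates are displayed rounded. Rounded once at the end to four significant figures.
Convert: Sliding speed v = 176.0 mm/s = 0.1760 m/s. Sliding distance L = v·t = 0.1760 m/s × 1383 s = 243.4 m.
Convert: Hardness H = 1013 MPa = 1.013e+09 Pa.
Restated in SI base units: W = 1082 N, H = 1.013e+09 Pa, K = 7.501e-06.
Archard relation: V = K·W·L/H = 7.501e-06 · 1082 · 243.4 / 1.013e+09 = 1.950e-09 m³.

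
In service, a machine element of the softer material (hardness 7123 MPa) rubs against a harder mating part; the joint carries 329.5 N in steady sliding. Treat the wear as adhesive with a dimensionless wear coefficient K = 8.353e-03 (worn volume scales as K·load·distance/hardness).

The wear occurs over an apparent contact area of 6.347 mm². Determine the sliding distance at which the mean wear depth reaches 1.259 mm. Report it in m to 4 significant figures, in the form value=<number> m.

value=20.68 m

Shown intermediates are rounded — every step holds full precision — a single final rounding to 4 significant figures.
Convert: Hardness H = 7123 MPa = 7.123e+09 Pa.
Convert: Contact area A = 6.347 mm² = 6.347e-06 m².
Convert: Depth limit h_lim = 1.259 mm = 0.001259 m.
Expressed in SI base units: W = 329.5 N, H = 7.123e+09 Pa, K = 8.353e-03.
Limit volume V_lim = h_lim·A = 0.001259 · 6.347e-06 = 7.991e-09 m³.
Life L = V_lim·H/(K·W) = 7.991e-09 · 7.123e+09 / (8.353e-03 · 329.5) = 20.68 m.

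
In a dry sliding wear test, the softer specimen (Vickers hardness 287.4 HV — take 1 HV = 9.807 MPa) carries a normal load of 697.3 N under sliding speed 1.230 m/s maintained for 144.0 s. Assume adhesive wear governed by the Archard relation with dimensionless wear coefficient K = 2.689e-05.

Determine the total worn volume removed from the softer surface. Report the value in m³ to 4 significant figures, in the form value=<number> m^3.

value=1.178e-09 m^3

Quoted intermediates are rounded; each operation maintains full precision, and a single final rounding to 4 significant figures.
Convert: Distance covered L = v·t = 1.230 m/s × 144.0 s = 177.1 m.
Convert: Hardness H = 287.4 HV × 9.807 MPa/HV = 2819 MPa = 2.819e+09 Pa.
SI base units throughout: W = 697.3 N, H = 2.819e+09 Pa, K = 2.689e-05.
By Archard's law, V = K·W·L/H = 2.689e-05 · 697.3 · 177.1 / 2.819e+09 = 1.178e-09 m³.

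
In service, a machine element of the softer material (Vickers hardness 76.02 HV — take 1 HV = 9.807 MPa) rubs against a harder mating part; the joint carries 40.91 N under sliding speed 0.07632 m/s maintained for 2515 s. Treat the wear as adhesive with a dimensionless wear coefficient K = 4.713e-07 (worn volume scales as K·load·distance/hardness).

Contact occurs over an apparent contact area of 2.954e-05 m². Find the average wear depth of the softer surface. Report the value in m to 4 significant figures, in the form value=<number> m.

value=1.680e-07 m

The intermediates appear rounded — every step maintains full float precision; a lone final rounding to 4 significant digits.
Distance covered L = v·t = 0.07632 m/s × 2515 s = 191.9 m.
Hardness H = 76.02 HV × 9.807 MPa/HV = 745.5 MPa = 7.455e+08 Pa.
In SI base units, W = 40.91 N, H = 7.455e+08 Pa, K = 4.713e-07.
Wear volume V = K·W·L/H = 4.713e-07 · 40.91 · 191.9 / 7.455e+08 = 4.964e-12 m³.
Wear depth h = V/A = 4.964e-12 / 2.954e-05 = 1.680e-07 m.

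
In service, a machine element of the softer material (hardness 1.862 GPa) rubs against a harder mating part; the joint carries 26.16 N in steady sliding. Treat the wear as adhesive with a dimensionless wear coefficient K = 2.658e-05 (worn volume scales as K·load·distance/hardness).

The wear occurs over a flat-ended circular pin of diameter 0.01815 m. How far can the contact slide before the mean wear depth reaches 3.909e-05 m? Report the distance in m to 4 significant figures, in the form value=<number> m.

value=2.708e+04 m

The intermediates are printed rounded. The algebra keeps exact precision. Rounded just once: four significant figures.
Convert: Hardness H = 1.862 GPa = 1.862e+09 Pa.
Convert: Contact area A = π·d²/4 = π·(0.01815 m)²/4 = 2.587e-04 m².
Working in SI base units: W = 26.16 N, H = 1.862e+09 Pa, K = 2.658e-05.
At the depth limit, V_lim = h_lim·A = 3.909e-05 · 2.587e-04 = 1.011e-08 m³.
Sliding life L = V_lim·H/(K·W) = 1.011e-08 · 1.862e+09 / (2.658e-05 · 26.16) = 2.708e+04 m.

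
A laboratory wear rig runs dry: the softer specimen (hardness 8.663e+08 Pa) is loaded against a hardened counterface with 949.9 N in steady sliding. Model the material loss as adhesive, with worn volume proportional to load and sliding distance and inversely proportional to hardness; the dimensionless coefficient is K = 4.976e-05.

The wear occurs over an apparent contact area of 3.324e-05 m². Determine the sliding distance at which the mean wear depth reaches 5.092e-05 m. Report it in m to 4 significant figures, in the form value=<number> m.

The computation carries full float precision — the intermediates are shown rounded. Rounded just once, at 4 significant digits.
In SI base units, W = 949.9 N, H = 8.663e+08 Pa, K = 4.976e-05.
Allowed volume V_lim = h_lim·A = 5.092e-05 · 3.324e-05 = 1.693e-09 m³.
Life L = V_lim·H/(K·W) = 1.693e-09 · 8.663e+08 / (4.976e-05 · 949.9) = 31.02 m.

value=31.02 m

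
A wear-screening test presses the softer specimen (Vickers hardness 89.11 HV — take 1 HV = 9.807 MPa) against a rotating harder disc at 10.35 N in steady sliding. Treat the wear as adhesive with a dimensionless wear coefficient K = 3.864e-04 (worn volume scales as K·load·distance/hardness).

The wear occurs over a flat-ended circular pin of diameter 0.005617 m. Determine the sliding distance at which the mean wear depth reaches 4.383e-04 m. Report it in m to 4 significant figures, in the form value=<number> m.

value=2373 m

Printed values are rounded — each operation carries exact precision. Rounded once at the end to four significant figures.
Convert: Hardness H = 89.11 HV × 9.807 MPa/HV = 873.9 MPa = 8.739e+08 Pa.
Convert: Contact area A = π·d²/4 = π·(0.005617 m)²/4 = 2.478e-05 m².
Working in SI base units: W = 10.35 N, H = 8.739e+08 Pa, K = 3.864e-04.
Limit volume V_lim = h_lim·A = 4.383e-04 · 2.478e-05 = 1.086e-08 m³.
Inverting, life L = V_lim·H/(K·W) = 1.086e-08 · 8.739e+08 / (3.864e-04 · 10.35) = 2373 m.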